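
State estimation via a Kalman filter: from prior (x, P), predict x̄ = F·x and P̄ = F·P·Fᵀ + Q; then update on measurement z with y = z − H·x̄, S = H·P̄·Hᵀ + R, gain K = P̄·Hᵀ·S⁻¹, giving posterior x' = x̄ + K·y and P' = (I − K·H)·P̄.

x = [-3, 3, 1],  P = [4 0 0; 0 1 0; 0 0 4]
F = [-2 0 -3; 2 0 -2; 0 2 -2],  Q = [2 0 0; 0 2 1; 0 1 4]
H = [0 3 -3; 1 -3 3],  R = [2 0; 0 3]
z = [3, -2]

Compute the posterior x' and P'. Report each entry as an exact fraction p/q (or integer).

x' = [-77/1791, 37555/10746, 1081/398]
P' = [2618/597 4534/1791 390/199; 4534/1791 160417/10746 5757/398; 390/199 5757/398 5655/398]

x̄ = F·x = [3, -8, 4]
P̄ = F·P·Fᵀ + Q = [54 8 24; 8 34 17; 24 17 24]
y = z − H·x̄ = [39, -41]
S = H·P̄·Hᵀ + R = [218 -264; -264 369]
K = P̄·Hᵀ·S⁻¹ = [512/597 1594/1791; 2489/3582 2045/5373; 153/398 79/199]
x' = x̄ + K·y = [-77/1791, 37555/10746, 1081/398]
P' = (I − K·H)·P̄ = [2618/597 4534/1791 390/199; 4534/1791 160417/10746 5757/398; 390/199 5757/398 5655/398]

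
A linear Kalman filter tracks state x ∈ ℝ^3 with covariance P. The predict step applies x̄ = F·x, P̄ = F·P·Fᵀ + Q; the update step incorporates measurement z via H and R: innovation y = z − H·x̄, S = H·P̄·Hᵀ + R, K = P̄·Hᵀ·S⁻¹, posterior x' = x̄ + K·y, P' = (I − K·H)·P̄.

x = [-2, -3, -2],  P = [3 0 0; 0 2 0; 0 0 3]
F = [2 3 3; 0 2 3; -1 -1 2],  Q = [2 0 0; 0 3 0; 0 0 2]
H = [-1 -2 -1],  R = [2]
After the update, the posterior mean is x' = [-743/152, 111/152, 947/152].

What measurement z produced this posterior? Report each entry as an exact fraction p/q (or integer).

x̄ = F·x = [-19, -12, 1]
P̄ = F·P·Fᵀ + Q = [59 39 6; 39 38 14; 6 14 19]
S = H·P̄·Hᵀ + R = [456]
K = P̄·Hᵀ·S⁻¹ = [-143/456; -43/152; -53/456]
x' − x̄ = [2145/152, 1935/152, 795/152] = K·y
y = (KᵀK)⁻¹·Kᵀ·(x' − x̄) = [-45]
z = y + H·x̄ = [-45] + [42] = [-3]

z = [-3]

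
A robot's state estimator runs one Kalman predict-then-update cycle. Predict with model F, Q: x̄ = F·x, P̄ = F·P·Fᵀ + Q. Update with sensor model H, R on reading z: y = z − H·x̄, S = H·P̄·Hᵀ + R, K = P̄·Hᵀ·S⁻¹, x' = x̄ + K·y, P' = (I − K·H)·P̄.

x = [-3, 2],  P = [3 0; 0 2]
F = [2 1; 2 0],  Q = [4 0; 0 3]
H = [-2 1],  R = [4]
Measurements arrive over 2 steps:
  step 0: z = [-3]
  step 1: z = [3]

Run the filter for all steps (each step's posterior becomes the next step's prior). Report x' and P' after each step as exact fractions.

step 0: x' = [-52/43, -213/43], P' = [198/43 300/43; 300/43 564/43]
step 1: x' = [-9555/6437, 1805/6437], P' = [24280/6437 32304/6437; 32304/6437 57156/6437]

step 0: x̄ = F·x = [-4, -6]
step 0: P̄ = F·P·Fᵀ + Q = [18 12; 12 15]
step 0: y = z − H·x̄ = [-5]
step 0: S = H·P̄·Hᵀ + R = [43]
step 0: K = P̄·Hᵀ·S⁻¹ = [-24/43; -9/43]
step 0: x' = x̄ + K·y = [-52/43, -213/43]
step 0: P' = (I − K·H)·P̄ = [198/43 300/43; 300/43 564/43]
step 1: x̄ = F·x = [-317/43, -104/43]
step 1: P̄ = F·P·Fᵀ + Q = [2728/43 1392/43; 1392/43 921/43]
step 1: y = z − H·x̄ = [-401/43]
step 1: S = H·P̄·Hᵀ + R = [6437/43]
step 1: K = P̄·Hᵀ·S⁻¹ = [-4064/6437; -1863/6437]
step 1: x' = x̄ + K·y = [-9555/6437, 1805/6437]
step 1: P' = (I − K·H)·P̄ = [24280/6437 32304/6437; 32304/6437 57156/6437]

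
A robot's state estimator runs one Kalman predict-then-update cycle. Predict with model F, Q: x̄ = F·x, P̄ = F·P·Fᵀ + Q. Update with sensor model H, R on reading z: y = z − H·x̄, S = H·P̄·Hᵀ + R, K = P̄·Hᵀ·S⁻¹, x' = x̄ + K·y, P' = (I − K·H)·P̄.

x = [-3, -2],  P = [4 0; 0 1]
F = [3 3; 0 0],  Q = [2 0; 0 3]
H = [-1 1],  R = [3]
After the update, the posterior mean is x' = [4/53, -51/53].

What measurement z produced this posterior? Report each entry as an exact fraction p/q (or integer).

x̄ = F·x = [-15, 0]
P̄ = F·P·Fᵀ + Q = [47 0; 0 3]
S = H·P̄·Hᵀ + R = [53]
K = P̄·Hᵀ·S⁻¹ = [-47/53; 3/53]
x' − x̄ = [799/53, -51/53] = K·y
y = (KᵀK)⁻¹·Kᵀ·(x' − x̄) = [-17]
z = y + H·x̄ = [-17] + [15] = [-2]

z = [-2]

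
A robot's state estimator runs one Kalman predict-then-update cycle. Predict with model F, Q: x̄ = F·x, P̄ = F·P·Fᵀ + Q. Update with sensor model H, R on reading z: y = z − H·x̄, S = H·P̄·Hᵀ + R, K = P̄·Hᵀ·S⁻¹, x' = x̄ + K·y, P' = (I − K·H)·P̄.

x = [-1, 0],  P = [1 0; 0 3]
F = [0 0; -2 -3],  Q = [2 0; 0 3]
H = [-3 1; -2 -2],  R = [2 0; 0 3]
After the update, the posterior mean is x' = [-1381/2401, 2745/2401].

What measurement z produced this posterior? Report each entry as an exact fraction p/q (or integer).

x̄ = F·x = [0, 2]
P̄ = F·P·Fᵀ + Q = [2 0; 0 34]
S = H·P̄·Hᵀ + R = [54 -56; -56 147]
K = P̄·Hᵀ·S⁻¹ = [-79/343 -276/2401; 85/343 -884/2401]
x' − x̄ = [-1381/2401, -2057/2401] = K·y
y = (KᵀK)⁻¹·Kᵀ·(x' − x̄) = [1, 3]
z = y + H·x̄ = [1, 3] + [2, -4] = [3, -1]

z = [3, -1]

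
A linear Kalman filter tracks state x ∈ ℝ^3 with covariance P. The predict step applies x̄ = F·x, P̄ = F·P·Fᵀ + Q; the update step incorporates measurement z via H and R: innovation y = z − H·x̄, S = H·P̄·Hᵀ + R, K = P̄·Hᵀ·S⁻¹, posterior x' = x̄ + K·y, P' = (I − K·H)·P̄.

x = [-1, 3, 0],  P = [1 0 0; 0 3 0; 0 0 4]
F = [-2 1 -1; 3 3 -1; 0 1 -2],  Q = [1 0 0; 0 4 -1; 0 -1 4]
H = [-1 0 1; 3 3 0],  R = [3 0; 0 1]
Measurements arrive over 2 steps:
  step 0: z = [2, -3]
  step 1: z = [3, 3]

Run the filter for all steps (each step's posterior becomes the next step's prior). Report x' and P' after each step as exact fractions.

step 0: x' = [211/340, -543/340, 132/85], P' = [58889/9520 -58577/9520 1889/340; -58577/9520 59321/9520 -1877/340; 1889/340 -1877/340 623/85]
step 1: x' = [46800032/20481089, -26646462/20481089, 164068237/40962178], P' = [144908817/40962178 -70779074/20481089 245839611/81924356; -70779074/20481089 71377056/20481089 -59891279/20481089; 245839611/81924356 -59891279/20481089 774052911/163848712]

step 0: x̄ = F·x = [5, 6, 3]
step 0: P̄ = F·P·Fᵀ + Q = [12 7 11; 7 44 16; 11 16 23]
step 0: y = z − H·x̄ = [4, -36]
step 0: S = H·P̄·Hᵀ + R = [16 24; 24 631]
step 0: K = P̄·Hᵀ·S⁻¹ = [-1999/9520 117/1190; 2007/9520 279/1190; 201/340 9/85]
step 0: x' = x̄ + K·y = [211/340, -543/340, 132/85]
step 0: P' = (I − K·H)·P̄ = [58889/9520 -58577/9520 1889/340; -58577/9520 59321/9520 -1877/340; 1889/340 -1877/340 623/85]
step 1: x̄ = F·x = [-1493/340, -381/85, -1599/340]
step 1: P̄ = F·P·Fᵀ + Q = [925161/9520 56867/2380 685263/9520; 56867/2380 7209/595 45701/2380; 685263/9520 45701/2380 586729/9520]
step 1: y = z − H·x̄ = [563/170, 10071/340]
step 1: S = H·P̄·Hᵀ + R = [42481/2380 -426843/4760; -426843/4760 13468489/9520]
step 1: K = P̄·Hᵀ·S⁻¹ = [-14659341/81924356 10052007/40962178; 3629265/20481089 1793946/20481089; 94124563/163848712 18823485/81924356]
step 1: x' = x̄ + K·y = [46800032/20481089, -26646462/20481089, 164068237/40962178]
step 1: P' = (I − K·H)·P̄ = [144908817/40962178 -70779074/20481089 245839611/81924356; -70779074/20481089 71377056/20481089 -59891279/20481089; 245839611/81924356 -59891279/20481089 774052911/163848712]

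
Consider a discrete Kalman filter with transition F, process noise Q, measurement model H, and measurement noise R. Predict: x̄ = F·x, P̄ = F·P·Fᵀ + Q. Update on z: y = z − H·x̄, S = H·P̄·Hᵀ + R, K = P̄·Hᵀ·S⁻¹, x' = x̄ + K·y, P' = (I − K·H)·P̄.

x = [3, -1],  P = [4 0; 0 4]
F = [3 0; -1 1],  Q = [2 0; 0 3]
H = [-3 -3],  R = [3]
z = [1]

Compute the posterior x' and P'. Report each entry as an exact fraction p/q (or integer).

x̄ = F·x = [9, -4]
P̄ = F·P·Fᵀ + Q = [38 -12; -12 11]
y = z − H·x̄ = [16]
S = H·P̄·Hᵀ + R = [228]
K = P̄·Hᵀ·S⁻¹ = [-13/38; 1/76]
x' = x̄ + K·y = [67/19, -72/19]
P' = (I − K·H)·P̄ = [215/19 -417/38; -417/38 833/76]

x' = [67/19, -72/19]
P' = [215/19 -417/38; -417/38 833/76]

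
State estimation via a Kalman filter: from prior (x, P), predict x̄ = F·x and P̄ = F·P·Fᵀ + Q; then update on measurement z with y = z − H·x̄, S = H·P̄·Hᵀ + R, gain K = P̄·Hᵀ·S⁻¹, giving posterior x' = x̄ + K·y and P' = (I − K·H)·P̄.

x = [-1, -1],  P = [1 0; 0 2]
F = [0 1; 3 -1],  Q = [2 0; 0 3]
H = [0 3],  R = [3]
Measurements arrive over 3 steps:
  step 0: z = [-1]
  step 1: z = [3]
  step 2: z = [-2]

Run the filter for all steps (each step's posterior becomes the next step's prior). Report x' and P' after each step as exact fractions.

step 0: x' = [-53/43, -16/43], P' = [160/43 -2/43; -2/43 14/43]
step 1: x' = [-514/1207, 2321/2414], P' = [2800/1207 -5/1207; -5/1207 1595/4828]
step 2: x' = [202/215, -244808/355825], P' = [100/43 -1/215; -1/215 116999/355825]

step 0: x̄ = F·x = [-1, -2]
step 0: P̄ = F·P·Fᵀ + Q = [4 -2; -2 14]
step 0: y = z − H·x̄ = [5]
step 0: S = H·P̄·Hᵀ + R = [129]
step 0: K = P̄·Hᵀ·S⁻¹ = [-2/43; 14/43]
step 0: x' = x̄ + K·y = [-53/43, -16/43]
step 0: P' = (I − K·H)·P̄ = [160/43 -2/43; -2/43 14/43]
step 1: x̄ = F·x = [-16/43, -143/43]
step 1: P̄ = F·P·Fᵀ + Q = [100/43 -20/43; -20/43 1595/43]
step 1: y = z − H·x̄ = [558/43]
step 1: S = H·P̄·Hᵀ + R = [14484/43]
step 1: K = P̄·Hᵀ·S⁻¹ = [-5/1207; 1595/4828]
step 1: x' = x̄ + K·y = [-514/1207, 2321/2414]
step 1: P' = (I − K·H)·P̄ = [2800/1207 -5/1207; -5/1207 1595/4828]
step 2: x̄ = F·x = [2321/2414, -5405/2414]
step 2: P̄ = F·P·Fᵀ + Q = [11251/4828 -1655/4828; -1655/4828 116999/4828]
step 2: y = z − H·x̄ = [11387/2414]
step 2: S = H·P̄·Hᵀ + R = [1067475/4828]
step 2: K = P̄·Hᵀ·S⁻¹ = [-1/215; 116999/355825]
step 2: x' = x̄ + K·y = [202/215, -244808/355825]
step 2: P' = (I − K·H)·P̄ = [100/43 -1/215; -1/215 116999/355825]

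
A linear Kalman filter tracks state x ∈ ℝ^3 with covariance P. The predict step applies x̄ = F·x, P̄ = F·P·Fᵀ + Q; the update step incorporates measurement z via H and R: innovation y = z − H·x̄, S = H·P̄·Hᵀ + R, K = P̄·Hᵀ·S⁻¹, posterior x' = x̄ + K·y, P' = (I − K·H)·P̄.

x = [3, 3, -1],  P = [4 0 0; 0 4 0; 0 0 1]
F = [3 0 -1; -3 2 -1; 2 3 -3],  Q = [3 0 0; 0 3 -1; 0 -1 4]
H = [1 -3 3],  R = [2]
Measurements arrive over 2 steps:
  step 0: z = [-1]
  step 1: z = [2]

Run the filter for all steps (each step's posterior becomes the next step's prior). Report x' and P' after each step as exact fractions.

step 0: x̄ = F·x = [10, -2, 18]
step 0: P̄ = F·P·Fᵀ + Q = [40 -35 27; -35 56 2; 27 2 65]
step 0: y = z − H·x̄ = [-71]
step 0: S = H·P̄·Hᵀ + R = [1467]
step 0: K = P̄·Hᵀ·S⁻¹ = [226/1467; -197/1467; 24/163]
step 0: x' = x̄ + K·y = [-1376/1467, 11053/1467, 1230/163]
step 0: P' = (I − K·H)·P̄ = [7604/1467 -6823/1467 -1023/163; -6823/1467 43343/1467 5054/163; -1023/163 5054/163 5411/163]
step 1: x̄ = F·x = [-5066/489, 15164/1467, -2803/1467]
step 1: P̄ = F·P·Fᵀ + Q = [19642/163 -50549/489 31711/489; -50549/489 139598/1467 -80644/1467; 31711/489 -80644/1467 74522/1467]
step 1: y = z − H·x̄ = [24011/489]
step 1: S = H·P̄·Hᵀ + R = [559896/163]
step 1: K = P̄·Hᵀ·S⁻¹ = [50951/279948; -270791/1679688; 186877/1679688]
step 1: x' = x̄ + K·y = [-1195289/839844, 12198161/5039064, 17900093/5039064]
step 1: P' = (I − K·H)·P̄ = [940889/139974 -2171897/839844 -3951773/839844; -2171897/839844 29647829/5039064 33450041/5039064; -3951773/839844 33450041/5039064 41727341/5039064]

step 0: x' = [-1376/1467, 11053/1467, 1230/163], P' = [7604/1467 -6823/1467 -1023/163; -6823/1467 43343/1467 5054/163; -1023/163 5054/163 5411/163]
step 1: x' = [-1195289/839844, 12198161/5039064, 17900093/5039064], P' = [940889/139974 -2171897/839844 -3951773/839844; -2171897/839844 29647829/5039064 33450041/5039064; -3951773/839844 33450041/5039064 41727341/5039064]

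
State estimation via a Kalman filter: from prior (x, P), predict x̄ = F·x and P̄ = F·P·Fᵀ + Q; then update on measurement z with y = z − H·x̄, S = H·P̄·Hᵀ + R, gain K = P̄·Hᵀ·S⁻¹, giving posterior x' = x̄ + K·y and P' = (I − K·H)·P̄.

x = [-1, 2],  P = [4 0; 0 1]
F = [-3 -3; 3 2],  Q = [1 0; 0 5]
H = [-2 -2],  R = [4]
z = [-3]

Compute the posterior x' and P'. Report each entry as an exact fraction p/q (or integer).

x' = [-5/4, 37/16]
P' = [44 -87/2; -87/2 351/8]

x̄ = F·x = [-3, 1]
P̄ = F·P·Fᵀ + Q = [46 -42; -42 45]
y = z − H·x̄ = [-7]
S = H·P̄·Hᵀ + R = [32]
K = P̄·Hᵀ·S⁻¹ = [-1/4; -3/16]
x' = x̄ + K·y = [-5/4, 37/16]
P' = (I − K·H)·P̄ = [44 -87/2; -87/2 351/8]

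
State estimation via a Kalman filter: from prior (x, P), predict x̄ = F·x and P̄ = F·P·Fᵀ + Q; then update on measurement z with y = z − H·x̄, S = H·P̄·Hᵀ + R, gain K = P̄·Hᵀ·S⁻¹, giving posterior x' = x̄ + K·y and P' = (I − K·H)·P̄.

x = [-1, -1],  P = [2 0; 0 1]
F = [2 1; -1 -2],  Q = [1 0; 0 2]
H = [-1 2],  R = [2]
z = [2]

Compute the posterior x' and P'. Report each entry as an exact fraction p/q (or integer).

x̄ = F·x = [-3, 3]
P̄ = F·P·Fᵀ + Q = [10 -6; -6 8]
y = z − H·x̄ = [-7]
S = H·P̄·Hᵀ + R = [68]
K = P̄·Hᵀ·S⁻¹ = [-11/34; 11/34]
x' = x̄ + K·y = [-25/34, 25/34]
P' = (I − K·H)·P̄ = [49/17 19/17; 19/17 15/17]

x' = [-25/34, 25/34]
P' = [49/17 19/17; 19/17 15/17]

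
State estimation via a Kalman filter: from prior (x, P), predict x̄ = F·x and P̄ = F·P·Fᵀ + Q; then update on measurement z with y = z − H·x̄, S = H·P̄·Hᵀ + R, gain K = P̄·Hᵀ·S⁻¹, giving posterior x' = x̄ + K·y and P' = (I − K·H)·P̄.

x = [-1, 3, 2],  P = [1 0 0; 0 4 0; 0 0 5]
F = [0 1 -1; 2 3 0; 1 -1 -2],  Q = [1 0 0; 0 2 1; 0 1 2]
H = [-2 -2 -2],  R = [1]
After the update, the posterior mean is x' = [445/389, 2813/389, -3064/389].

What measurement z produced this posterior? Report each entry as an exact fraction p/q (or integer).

z = [-1]

x̄ = F·x = [1, 7, -8]
P̄ = F·P·Fᵀ + Q = [10 12 6; 12 42 -9; 6 -9 27]
S = H·P̄·Hᵀ + R = [389]
K = P̄·Hᵀ·S⁻¹ = [-56/389; -90/389; -48/389]
x' − x̄ = [56/389, 90/389, 48/389] = K·y
y = (KᵀK)⁻¹·Kᵀ·(x' − x̄) = [-1]
z = y + H·x̄ = [-1] + [0] = [-1]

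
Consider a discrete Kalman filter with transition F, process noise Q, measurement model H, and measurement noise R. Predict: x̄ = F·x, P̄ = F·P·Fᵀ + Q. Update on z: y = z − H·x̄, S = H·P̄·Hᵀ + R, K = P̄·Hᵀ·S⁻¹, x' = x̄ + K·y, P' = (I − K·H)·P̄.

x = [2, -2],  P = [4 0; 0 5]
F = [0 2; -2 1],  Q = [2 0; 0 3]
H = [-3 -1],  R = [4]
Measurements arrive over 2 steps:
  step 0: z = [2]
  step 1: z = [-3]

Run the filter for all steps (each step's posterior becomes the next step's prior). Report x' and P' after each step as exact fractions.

step 0: x' = [36/143, -426/143], P' = [258/143 -622/143; -622/143 1974/143]
step 1: x' = [15702/39583, 2913/1721], P' = [81958/118749 -5302/5163; -5302/5163 20294/5163]

step 0: x̄ = F·x = [-4, -6]
step 0: P̄ = F·P·Fᵀ + Q = [22 10; 10 24]
step 0: y = z − H·x̄ = [-16]
step 0: S = H·P̄·Hᵀ + R = [286]
step 0: K = P̄·Hᵀ·S⁻¹ = [-38/143; -27/143]
step 0: x' = x̄ + K·y = [36/143, -426/143]
step 0: P' = (I − K·H)·P̄ = [258/143 -622/143; -622/143 1974/143]
step 1: x̄ = F·x = [-852/143, -498/143]
step 1: P̄ = F·P·Fᵀ + Q = [8182/143 6436/143; 6436/143 5923/143]
step 1: y = z − H·x̄ = [-3483/143]
step 1: S = H·P̄·Hᵀ + R = [118749/143]
step 1: K = P̄·Hᵀ·S⁻¹ = [-30982/118749; -1097/5163]
step 1: x' = x̄ + K·y = [15702/39583, 2913/1721]
step 1: P' = (I − K·H)·P̄ = [81958/118749 -5302/5163; -5302/5163 20294/5163]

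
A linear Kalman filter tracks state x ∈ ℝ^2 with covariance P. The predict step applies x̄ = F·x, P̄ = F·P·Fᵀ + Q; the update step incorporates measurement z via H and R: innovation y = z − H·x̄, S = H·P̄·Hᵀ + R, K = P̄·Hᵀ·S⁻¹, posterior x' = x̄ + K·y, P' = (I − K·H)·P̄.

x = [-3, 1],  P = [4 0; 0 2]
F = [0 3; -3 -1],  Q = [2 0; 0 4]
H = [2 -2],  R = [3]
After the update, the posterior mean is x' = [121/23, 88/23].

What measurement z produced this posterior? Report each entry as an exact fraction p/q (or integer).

x̄ = F·x = [3, 8]
P̄ = F·P·Fᵀ + Q = [20 -6; -6 42]
S = H·P̄·Hᵀ + R = [299]
K = P̄·Hᵀ·S⁻¹ = [4/23; -96/299]
x' − x̄ = [52/23, -96/23] = K·y
y = (KᵀK)⁻¹·Kᵀ·(x' − x̄) = [13]
z = y + H·x̄ = [13] + [-10] = [3]

z = [3]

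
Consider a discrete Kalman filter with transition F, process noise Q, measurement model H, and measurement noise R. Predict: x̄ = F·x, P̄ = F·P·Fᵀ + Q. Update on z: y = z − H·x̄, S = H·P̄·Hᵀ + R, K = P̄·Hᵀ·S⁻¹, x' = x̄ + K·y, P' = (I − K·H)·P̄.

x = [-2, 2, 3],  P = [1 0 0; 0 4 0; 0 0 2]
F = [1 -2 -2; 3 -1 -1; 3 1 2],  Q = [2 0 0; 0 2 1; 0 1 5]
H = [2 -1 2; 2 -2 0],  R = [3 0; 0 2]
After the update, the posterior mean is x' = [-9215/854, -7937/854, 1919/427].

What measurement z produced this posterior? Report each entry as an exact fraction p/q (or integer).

x̄ = F·x = [-12, -11, 2]
P̄ = F·P·Fᵀ + Q = [27 15 -13; 15 17 2; -13 2 26]
S = H·P̄·Hᵀ + R = [60 -8; -8 58]
K = P̄·Hᵀ·S⁻¹ = [473/1708 193/427; 477/1708 -13/427; 144/427 -201/427]
x' − x̄ = [1033/854, 1457/854, 1065/427] = K·y
y = (KᵀK)⁻¹·Kᵀ·(x' − x̄) = [6, -1]
z = y + H·x̄ = [6, -1] + [-9, -2] = [-3, -3]

z = [-3, -3]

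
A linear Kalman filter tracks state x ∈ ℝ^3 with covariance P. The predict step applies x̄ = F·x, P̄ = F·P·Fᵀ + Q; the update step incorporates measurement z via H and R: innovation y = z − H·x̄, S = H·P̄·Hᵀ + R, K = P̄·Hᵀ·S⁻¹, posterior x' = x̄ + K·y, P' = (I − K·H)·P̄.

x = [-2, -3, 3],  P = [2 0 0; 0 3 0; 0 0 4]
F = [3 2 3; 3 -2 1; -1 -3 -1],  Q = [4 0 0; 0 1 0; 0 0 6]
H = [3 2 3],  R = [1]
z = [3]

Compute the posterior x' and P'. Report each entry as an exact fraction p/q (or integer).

x' = [-807/131, -51/131, 973/131]
P' = [5996/131 -1046/131 -5291/131; -1046/131 2803/393 1294/393; -5291/131 1294/393 30029/786]

x̄ = F·x = [-3, 3, 8]
P̄ = F·P·Fᵀ + Q = [70 18 -36; 18 35 8; -36 8 39]
y = z − H·x̄ = [-18]
S = H·P̄·Hᵀ + R = [786]
K = P̄·Hᵀ·S⁻¹ = [23/131; 74/393; 25/786]
x' = x̄ + K·y = [-807/131, -51/131, 973/131]
P' = (I − K·H)·P̄ = [5996/131 -1046/131 -5291/131; -1046/131 2803/393 1294/393; -5291/131 1294/393 30029/786]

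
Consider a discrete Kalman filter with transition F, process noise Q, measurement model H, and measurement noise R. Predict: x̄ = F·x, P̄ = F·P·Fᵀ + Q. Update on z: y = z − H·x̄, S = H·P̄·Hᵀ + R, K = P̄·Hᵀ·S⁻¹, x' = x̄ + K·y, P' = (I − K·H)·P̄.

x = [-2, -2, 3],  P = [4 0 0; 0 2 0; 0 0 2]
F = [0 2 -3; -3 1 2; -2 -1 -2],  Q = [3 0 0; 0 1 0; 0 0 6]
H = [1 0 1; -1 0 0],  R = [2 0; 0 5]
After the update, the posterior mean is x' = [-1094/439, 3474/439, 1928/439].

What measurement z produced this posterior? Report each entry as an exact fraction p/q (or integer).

z = [2, 1]

x̄ = F·x = [-13, 10, 0]
P̄ = F·P·Fᵀ + Q = [29 -8 8; -8 47 14; 8 14 32]
S = H·P̄·Hᵀ + R = [79 -37; -37 34]
K = P̄·Hᵀ·S⁻¹ = [185/1317 -922/1317; 500/1317 854/1317; 1064/1317 848/1317]
x' − x̄ = [4613/439, -916/439, 1928/439] = K·y
y = (KᵀK)⁻¹·Kᵀ·(x' − x̄) = [15, -12]
z = y + H·x̄ = [15, -12] + [-13, 13] = [2, 1]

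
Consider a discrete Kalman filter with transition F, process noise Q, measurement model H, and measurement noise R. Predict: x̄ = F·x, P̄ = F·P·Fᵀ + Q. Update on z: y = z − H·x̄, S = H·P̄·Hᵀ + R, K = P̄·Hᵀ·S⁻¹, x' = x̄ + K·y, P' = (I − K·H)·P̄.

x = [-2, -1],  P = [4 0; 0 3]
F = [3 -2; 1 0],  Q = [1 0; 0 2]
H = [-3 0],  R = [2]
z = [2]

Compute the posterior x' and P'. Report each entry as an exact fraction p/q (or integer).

x' = [-302/443, -526/443]
P' = [98/443 24/443; 24/443 1362/443]

x̄ = F·x = [-4, -2]
P̄ = F·P·Fᵀ + Q = [49 12; 12 6]
y = z − H·x̄ = [-10]
S = H·P̄·Hᵀ + R = [443]
K = P̄·Hᵀ·S⁻¹ = [-147/443; -36/443]
x' = x̄ + K·y = [-302/443, -526/443]
P' = (I − K·H)·P̄ = [98/443 24/443; 24/443 1362/443]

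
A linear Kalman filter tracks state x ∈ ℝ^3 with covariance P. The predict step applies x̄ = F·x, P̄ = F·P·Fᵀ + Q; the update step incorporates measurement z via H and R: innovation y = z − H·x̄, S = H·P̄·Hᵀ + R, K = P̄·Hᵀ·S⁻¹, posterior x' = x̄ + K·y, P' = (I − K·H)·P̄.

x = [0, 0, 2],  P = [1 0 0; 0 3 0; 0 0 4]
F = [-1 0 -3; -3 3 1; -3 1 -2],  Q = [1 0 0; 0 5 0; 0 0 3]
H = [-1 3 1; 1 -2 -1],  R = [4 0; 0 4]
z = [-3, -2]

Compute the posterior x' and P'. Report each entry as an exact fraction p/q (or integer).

x' = [-11461/1775, -1809/1775, -8349/1775]
P' = [61431/1775 3464/1775 52179/1775; 3464/1775 1616/1775 476/1775; 52179/1775 476/1775 51211/1775]

x̄ = F·x = [-6, 2, -4]
P̄ = F·P·Fᵀ + Q = [38 -9 27; -9 45 10; 27 10 31]
y = z − H·x̄ = [-11, 4]
S = H·P̄·Hᵀ + R = [538 -380; -380 275]
K = P̄·Hᵀ·S⁻¹ = [57/355 581/1775; 93/355 -61/1775; 23/355 4/1775]
x' = x̄ + K·y = [-11461/1775, -1809/1775, -8349/1775]
P' = (I − K·H)·P̄ = [61431/1775 3464/1775 52179/1775; 3464/1775 1616/1775 476/1775; 52179/1775 476/1775 51211/1775]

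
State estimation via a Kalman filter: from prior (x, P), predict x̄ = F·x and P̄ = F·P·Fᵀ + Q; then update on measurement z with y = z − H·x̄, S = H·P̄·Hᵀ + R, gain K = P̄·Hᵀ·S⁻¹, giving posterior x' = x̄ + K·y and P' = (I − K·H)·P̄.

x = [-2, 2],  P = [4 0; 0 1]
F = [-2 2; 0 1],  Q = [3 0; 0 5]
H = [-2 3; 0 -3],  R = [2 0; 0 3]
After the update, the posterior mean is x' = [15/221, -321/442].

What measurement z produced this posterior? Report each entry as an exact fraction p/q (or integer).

z = [-2, 3]

x̄ = F·x = [8, 2]
P̄ = F·P·Fᵀ + Q = [23 2; 2 6]
S = H·P̄·Hᵀ + R = [124 -42; -42 57]
K = P̄·Hᵀ·S⁻¹ = [-211/442 -101/221; 7/884 -137/442]
x' − x̄ = [-1753/221, -1205/442] = K·y
y = (KᵀK)⁻¹·Kᵀ·(x' − x̄) = [8, 9]
z = y + H·x̄ = [8, 9] + [-10, -6] = [-2, 3]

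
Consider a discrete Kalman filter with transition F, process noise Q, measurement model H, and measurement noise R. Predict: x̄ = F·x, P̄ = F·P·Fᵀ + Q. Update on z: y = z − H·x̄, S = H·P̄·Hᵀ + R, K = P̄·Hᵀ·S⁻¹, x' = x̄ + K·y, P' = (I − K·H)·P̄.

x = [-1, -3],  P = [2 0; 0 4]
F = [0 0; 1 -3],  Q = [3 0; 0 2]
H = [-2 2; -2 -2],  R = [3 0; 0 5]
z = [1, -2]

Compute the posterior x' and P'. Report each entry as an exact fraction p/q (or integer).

x̄ = F·x = [0, 8]
P̄ = F·P·Fᵀ + Q = [3 0; 0 40]
y = z − H·x̄ = [-15, 14]
S = H·P̄·Hᵀ + R = [175 -148; -148 177]
K = P̄·Hᵀ·S⁻¹ = [-1950/9071 -1938/9071; 2320/9071 -2160/9071]
x' = x̄ + K·y = [2118/9071, 7528/9071]
P' = (I − K·H)·P̄ = [3885/9071 960/9071; 960/9071 4440/9071]

x' = [2118/9071, 7528/9071]
P' = [3885/9071 960/9071; 960/9071 4440/9071]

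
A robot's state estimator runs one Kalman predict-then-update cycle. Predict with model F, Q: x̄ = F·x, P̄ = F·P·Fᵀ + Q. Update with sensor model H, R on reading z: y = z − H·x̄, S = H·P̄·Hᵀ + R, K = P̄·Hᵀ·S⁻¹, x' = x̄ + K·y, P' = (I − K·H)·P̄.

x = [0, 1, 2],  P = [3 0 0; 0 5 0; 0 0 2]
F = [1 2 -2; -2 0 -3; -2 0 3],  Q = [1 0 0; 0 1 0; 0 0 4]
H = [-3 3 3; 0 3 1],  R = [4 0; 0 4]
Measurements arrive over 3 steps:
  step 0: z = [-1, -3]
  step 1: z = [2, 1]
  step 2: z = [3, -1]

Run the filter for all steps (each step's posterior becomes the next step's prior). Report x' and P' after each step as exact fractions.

step 0: x̄ = F·x = [-2, -6, 6]
step 0: P̄ = F·P·Fᵀ + Q = [32 6 -18; 6 31 -6; -18 -6 34]
step 0: y = z − H·x̄ = [-7, 9]
step 0: S = H·P̄·Hᵀ + R = [985 309; 309 281]
step 0: K = P̄·Hᵀ·S⁻¹ = [-9273/45326 10197/45326; -5433/90652 34041/90652; 16917/90652 -13441/90652]
step 0: x' = x̄ + K·y = [33016/22663, -49878/22663, 76131/22663]
step 0: P' = (I − K·H)·P̄ = [113198/22663 -43311/22663 150327/22663; -43311/22663 79163/45326 -169407/45326; 150327/22663 -169407/45326 481339/45326]
step 1: x̄ = F·x = [-219002/22663, -294425/22663, 162361/22663]
step 1: P̄ = F·P·Fᵀ + Q = [1159941/22663 2049413/22663 -953101/22663; 2049413/22663 8890809/45326 -3426467/45326; -953101/22663 -3426467/45326 1811091/45326]
step 1: y = z − H·x̄ = [-215488/22663, 743577/22663]
step 1: S = H·P̄·Hᵀ + R = [8116852/22663 6581061/22663; 6581061/22663 30725437/22663]
step 1: K = P̄·Hᵀ·S⁻¹ = [-160672809/826671671 174190231/826671671; -598218534/9093388381 3568026842/9093388381; 260139978/1299055483 -234737079/1299055483]
step 1: x' = x̄ + K·y = [-745525201/826671671, 4619456227/9093388381, -868648868/1299055483]
step 1: P' = (I − K·H)·P̄ = [1027124650/826671671 -58066657/826671671 124422985/118095953; -58066657/826671671 15708465307/18186776762 -2654454455/2598110966; 124422985/118095953 -2654454455/2598110966 6085466733/2598110966]
step 2: x̄ = F·x = [13199219395/9093388381, 34643180650/9093388381, -1840071806/9093388381]
step 2: P̄ = F·P·Fᵀ + Q = [170452736859/9093388381 173077105401/9093388381 -136516165425/9093388381; 173077105401/9093388381 721891826421/18186776762 -292997434979/18186776762; -136516165425/9093388381 -292997434979/18186776762 316584804147/18186776762]
step 2: y = z − H·x̄ = [-31531503204/9093388381, -111182858525/9093388381]
step 2: S = H·P̄·Hᵀ + R = [2948519188432/9093388381 817260362907/9093388381; 817260362907/9093388381 2564186869555/9093388381]
step 2: K = P̄·Hᵀ·S⁻¹ = [-147662084723661/757983646803331 160195108827519/757983646803331; -49155586799874/757983646803331 292452390369104/757983646803331; 150735801851250/757983646803331 -131167601057709/757983646803331]
step 2: x' = x̄ + K·y = [-346422041996606/757983646803331, -517604505369234/757983646803331, 927697984633219/757983646803331]
step 2: P' = (I − K·H)·P̄ = [943439995994718/757983646803331 -52888390526547/757983646803331 799445606889717/757983646803331; -52888390526547/757983646803331 1288238734402795/1515967293606662 -1525097080255553/1515967293606662; 799445606889717/757983646803331 -1525097080255553/1515967293606662 3525950432304987/1515967293606662]

step 0: x' = [33016/22663, -49878/22663, 76131/22663], P' = [113198/22663 -43311/22663 150327/22663; -43311/22663 79163/45326 -169407/45326; 150327/22663 -169407/45326 481339/45326]
step 1: x' = [-745525201/826671671, 4619456227/9093388381, -868648868/1299055483], P' = [1027124650/826671671 -58066657/826671671 124422985/118095953; -58066657/826671671 15708465307/18186776762 -2654454455/2598110966; 124422985/118095953 -2654454455/2598110966 6085466733/2598110966]
step 2: x' = [-346422041996606/757983646803331, -517604505369234/757983646803331, 927697984633219/757983646803331], P' = [943439995994718/757983646803331 -52888390526547/757983646803331 799445606889717/757983646803331; -52888390526547/757983646803331 1288238734402795/1515967293606662 -1525097080255553/1515967293606662; 799445606889717/757983646803331 -1525097080255553/1515967293606662 3525950432304987/1515967293606662]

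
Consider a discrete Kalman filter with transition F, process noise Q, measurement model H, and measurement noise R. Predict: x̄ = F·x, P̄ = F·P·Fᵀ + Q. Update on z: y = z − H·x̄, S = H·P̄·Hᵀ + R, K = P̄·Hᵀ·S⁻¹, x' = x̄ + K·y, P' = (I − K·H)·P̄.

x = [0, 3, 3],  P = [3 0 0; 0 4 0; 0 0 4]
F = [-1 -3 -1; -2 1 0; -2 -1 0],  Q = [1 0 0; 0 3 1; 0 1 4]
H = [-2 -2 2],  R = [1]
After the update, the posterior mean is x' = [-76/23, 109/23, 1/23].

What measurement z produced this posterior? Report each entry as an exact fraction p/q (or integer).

x̄ = F·x = [-12, 3, -3]
P̄ = F·P·Fᵀ + Q = [44 -6 18; -6 19 9; 18 9 20]
S = H·P̄·Hᵀ + R = [69]
K = P̄·Hᵀ·S⁻¹ = [-40/69; -8/69; -14/69]
x' − x̄ = [200/23, 40/23, 70/23] = K·y
y = (KᵀK)⁻¹·Kᵀ·(x' − x̄) = [-15]
z = y + H·x̄ = [-15] + [12] = [-3]

z = [-3]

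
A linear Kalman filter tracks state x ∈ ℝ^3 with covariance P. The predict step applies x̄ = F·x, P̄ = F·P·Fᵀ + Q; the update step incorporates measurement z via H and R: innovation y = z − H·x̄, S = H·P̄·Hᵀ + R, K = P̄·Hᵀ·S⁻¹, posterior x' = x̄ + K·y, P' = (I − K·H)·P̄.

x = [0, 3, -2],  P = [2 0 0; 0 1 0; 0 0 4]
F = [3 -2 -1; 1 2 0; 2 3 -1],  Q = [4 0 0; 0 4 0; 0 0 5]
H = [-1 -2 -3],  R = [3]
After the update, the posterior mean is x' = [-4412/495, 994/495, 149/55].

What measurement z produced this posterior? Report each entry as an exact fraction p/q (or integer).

x̄ = F·x = [-4, 6, 11]
P̄ = F·P·Fᵀ + Q = [30 2 10; 2 10 10; 10 10 26]
S = H·P̄·Hᵀ + R = [495]
K = P̄·Hᵀ·S⁻¹ = [-64/495; -52/495; -12/55]
x' − x̄ = [-2432/495, -1976/495, -456/55] = K·y
y = (KᵀK)⁻¹·Kᵀ·(x' − x̄) = [38]
z = y + H·x̄ = [38] + [-41] = [-3]

z = [-3]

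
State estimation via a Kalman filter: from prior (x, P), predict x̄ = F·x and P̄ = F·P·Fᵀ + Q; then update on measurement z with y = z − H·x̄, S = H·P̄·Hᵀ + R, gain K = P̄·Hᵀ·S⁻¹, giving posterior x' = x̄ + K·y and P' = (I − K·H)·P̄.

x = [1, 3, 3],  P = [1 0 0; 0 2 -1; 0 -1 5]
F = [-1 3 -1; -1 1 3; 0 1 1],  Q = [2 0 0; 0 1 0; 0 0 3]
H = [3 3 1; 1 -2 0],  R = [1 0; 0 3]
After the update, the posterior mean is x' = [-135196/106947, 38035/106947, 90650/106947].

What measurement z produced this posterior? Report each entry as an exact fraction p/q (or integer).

x̄ = F·x = [5, 11, 6]
P̄ = F·P·Fᵀ + Q = [32 -16 -1; -16 43 13; -1 13 8]
S = H·P̄·Hᵀ + R = [468 -141; -141 271]
K = P̄·Hᵀ·S⁻¹ = [21761/106947 12193/35649; 11092/106947 -11494/35649; 8117/106947 -2144/35649]
x' − x̄ = [-669931/106947, -1138382/106947, -551032/106947] = K·y
y = (KᵀK)⁻¹·Kᵀ·(x' − x̄) = [-56, 15]
z = y + H·x̄ = [-56, 15] + [54, -17] = [-2, -2]

z = [-2, -2]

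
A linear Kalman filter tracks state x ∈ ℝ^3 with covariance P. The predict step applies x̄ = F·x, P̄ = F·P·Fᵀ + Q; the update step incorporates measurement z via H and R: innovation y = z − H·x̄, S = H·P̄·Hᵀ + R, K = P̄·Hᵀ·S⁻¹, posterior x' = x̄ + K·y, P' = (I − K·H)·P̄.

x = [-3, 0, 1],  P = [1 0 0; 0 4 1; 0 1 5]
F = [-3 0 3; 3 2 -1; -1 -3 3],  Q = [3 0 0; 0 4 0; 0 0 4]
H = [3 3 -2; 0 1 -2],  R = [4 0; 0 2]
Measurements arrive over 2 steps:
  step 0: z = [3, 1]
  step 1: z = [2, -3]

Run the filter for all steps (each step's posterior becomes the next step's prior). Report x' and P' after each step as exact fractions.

step 0: x̄ = F·x = [12, -10, 6]
step 0: P̄ = F·P·Fᵀ + Q = [57 -18 39; -18 30 -33; 39 -33 68]
step 0: y = z − H·x̄ = [9, 23]
step 0: S = H·P̄·Hᵀ + R = [663 338; 338 436]
step 0: K = P̄·Hᵀ·S⁻¹ = [951/3362 -2955/6724; 1503/21853 561/3362; 2837/87412 -5551/13448]
step 0: x' = x̄ + K·y = [29841/6724, -242267/43706, -559739/174824]
step 0: P' = (I − K·H)·P̄ = [12705/3362 -7839/1681 -12723/6724; -7839/1681 152220/21853 144927/43706; -12723/6724 144927/43706 362017/174824]
step 1: x̄ = F·x = [-4006815/174824, 949201/174824, 452121/174824]
step 1: P̄ = F·P·Fᵀ + Q = [15682929/174824 -2631783/174824 -3344967/174824; -2631783/174824 1761177/174824 502617/174824; -3344967/174824 502617/174824 2236457/174824]
step 1: y = z − H·x̄ = [2606683/43706, -569431/174824]
step 1: S = H·P̄·Hᵀ + R = [19172273/21853 5595719/43706; 5595719/43706 9046185/174824]
step 1: K = P̄·Hᵀ·S⁻¹ = [1852574781/5070781411 -2309034687/5070781411; -283946712/5070781411 1126305261/5070781411; -164356232/5070781411 -1818859891/5070781411]
step 1: x' = x̄ + K·y = [77955087/220468757, 301222543/220468757, 401552564/220468757]
step 1: P' = (I − K·H)·P̄ = [22690485426/5070781411 -28021543890/5070781411 -11701737258/5070781411; -28021543890/5070781411 40338117150/5070781411 19042753314/5070781411; -11701737258/5070781411 19042753314/5070781411 11340236548/5070781411]

step 0: x' = [29841/6724, -242267/43706, -559739/174824], P' = [12705/3362 -7839/1681 -12723/6724; -7839/1681 152220/21853 144927/43706; -12723/6724 144927/43706 362017/174824]
step 1: x' = [77955087/220468757, 301222543/220468757, 401552564/220468757], P' = [22690485426/5070781411 -28021543890/5070781411 -11701737258/5070781411; -28021543890/5070781411 40338117150/5070781411 19042753314/5070781411; -11701737258/5070781411 19042753314/5070781411 11340236548/5070781411]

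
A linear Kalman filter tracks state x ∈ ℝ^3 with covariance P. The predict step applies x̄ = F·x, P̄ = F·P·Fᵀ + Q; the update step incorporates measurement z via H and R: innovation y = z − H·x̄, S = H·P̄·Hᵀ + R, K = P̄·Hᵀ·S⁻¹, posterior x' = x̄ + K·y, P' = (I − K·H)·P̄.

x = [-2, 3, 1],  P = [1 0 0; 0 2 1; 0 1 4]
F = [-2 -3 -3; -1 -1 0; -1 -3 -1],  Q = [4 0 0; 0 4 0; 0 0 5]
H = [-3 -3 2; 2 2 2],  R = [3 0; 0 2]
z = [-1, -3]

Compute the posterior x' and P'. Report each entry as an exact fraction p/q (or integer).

x' = [-2553/4006, 6498/26039, -2380/2003]
P' = [16505/4006 -7932/2003 42/2003; -7932/2003 104123/26039 -36/2003; 42/2003 -36/2003 582/2003]

x̄ = F·x = [-8, -1, -8]
P̄ = F·P·Fᵀ + Q = [80 11 44; 11 7 8; 44 8 34]
y = z − H·x̄ = [-12, 31]
S = H·P̄·Hᵀ + R = [496 -622; -622 990]
K = P̄·Hᵀ·S⁻¹ = [-585/4006 725/4006; -1319/26039 539/26039; 382/2003 588/2003]
x' = x̄ + K·y = [-2553/4006, 6498/26039, -2380/2003]
P' = (I − K·H)·P̄ = [16505/4006 -7932/2003 42/2003; -7932/2003 104123/26039 -36/2003; 42/2003 -36/2003 582/2003]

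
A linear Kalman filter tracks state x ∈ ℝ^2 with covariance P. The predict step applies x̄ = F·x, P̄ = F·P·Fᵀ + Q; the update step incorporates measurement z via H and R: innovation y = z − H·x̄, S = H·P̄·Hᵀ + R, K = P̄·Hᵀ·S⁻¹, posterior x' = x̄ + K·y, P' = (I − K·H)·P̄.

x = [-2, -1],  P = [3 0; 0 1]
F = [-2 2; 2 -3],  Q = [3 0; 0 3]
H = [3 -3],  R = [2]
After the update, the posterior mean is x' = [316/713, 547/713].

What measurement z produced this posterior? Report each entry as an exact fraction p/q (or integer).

x̄ = F·x = [2, -1]
P̄ = F·P·Fᵀ + Q = [19 -18; -18 24]
S = H·P̄·Hᵀ + R = [713]
K = P̄·Hᵀ·S⁻¹ = [111/713; -126/713]
x' − x̄ = [-1110/713, 1260/713] = K·y
y = (KᵀK)⁻¹·Kᵀ·(x' − x̄) = [-10]
z = y + H·x̄ = [-10] + [9] = [-1]

z = [-1]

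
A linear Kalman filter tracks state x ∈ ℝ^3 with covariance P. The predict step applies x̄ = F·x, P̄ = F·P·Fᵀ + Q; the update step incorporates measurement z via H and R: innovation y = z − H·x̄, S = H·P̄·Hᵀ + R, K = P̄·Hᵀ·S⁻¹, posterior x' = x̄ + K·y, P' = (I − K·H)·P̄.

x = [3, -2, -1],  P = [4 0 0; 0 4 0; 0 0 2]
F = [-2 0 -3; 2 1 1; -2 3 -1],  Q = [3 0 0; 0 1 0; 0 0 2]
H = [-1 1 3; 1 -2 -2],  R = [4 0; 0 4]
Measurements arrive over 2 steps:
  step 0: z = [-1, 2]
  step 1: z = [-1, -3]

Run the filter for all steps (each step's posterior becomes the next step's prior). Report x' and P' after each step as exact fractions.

step 0: x' = [8236/3363, 296/1121, 671/3363], P' = [109172/10089 -932/10089 43040/10089; -932/10089 22448/10089 -12224/10089; 43040/10089 -12224/10089 26312/10089]
step 1: x' = [-2483227425/1416852727, 3433012085/1416852727, -2471549911/1416852727], P' = [10926389324/1416852727 -1825665324/1416852727 5373665936/1416852727; -1825665324/1416852727 2877776618/1416852727 -2202392686/1416852727; 5373665936/1416852727 -2202392686/1416852727 3729175714/1416852727]

step 0: x̄ = F·x = [-3, 3, -11]
step 0: P̄ = F·P·Fᵀ + Q = [37 -22 22; -22 23 -6; 22 -6 56]
step 0: y = z − H·x̄ = [26, -11]
step 0: S = H·P̄·Hᵀ + R = [444 -327; -327 309]
step 0: K = P̄·Hᵀ·S⁻¹ = [4754/10089 6239/10089; -3323/10089 -5345/10089; 5918/10089 3716/10089]
step 0: x' = x̄ + K·y = [8236/3363, 296/1121, 671/3363]
step 0: P' = (I − K·H)·P̄ = [109172/10089 -932/10089 43040/10089; -932/10089 22448/10089 -12224/10089; 43040/10089 -12224/10089 26312/10089]
step 1: x̄ = F·x = [-18485/3363, 949/177, -14479/3363]
step 1: P̄ = F·P·Fᵀ + Q = [1220243/10089 -43232/531 325184/3363; -43232/531 33659/531 -10456/177; 325184/3363 -10456/177 313966/3363]
step 1: y = z − H·x̄ = [1186/1121, 15500/3363]
step 1: S = H·P̄·Hᵀ + R = [2590754/10089 -107689/1121; -107689/1121 733921/3363]
step 1: K = P̄·Hᵀ·S⁻¹ = [842235790/1416852727 957597025/1416852727; -475934029/1416852727 -794108297/1416852727; 902867130/1416852727 580024970/1416852727]
step 1: x' = x̄ + K·y = [-2483227425/1416852727, 3433012085/1416852727, -2471549911/1416852727]
step 1: P' = (I − K·H)·P̄ = [10926389324/1416852727 -1825665324/1416852727 5373665936/1416852727; -1825665324/1416852727 2877776618/1416852727 -2202392686/1416852727; 5373665936/1416852727 -2202392686/1416852727 3729175714/1416852727]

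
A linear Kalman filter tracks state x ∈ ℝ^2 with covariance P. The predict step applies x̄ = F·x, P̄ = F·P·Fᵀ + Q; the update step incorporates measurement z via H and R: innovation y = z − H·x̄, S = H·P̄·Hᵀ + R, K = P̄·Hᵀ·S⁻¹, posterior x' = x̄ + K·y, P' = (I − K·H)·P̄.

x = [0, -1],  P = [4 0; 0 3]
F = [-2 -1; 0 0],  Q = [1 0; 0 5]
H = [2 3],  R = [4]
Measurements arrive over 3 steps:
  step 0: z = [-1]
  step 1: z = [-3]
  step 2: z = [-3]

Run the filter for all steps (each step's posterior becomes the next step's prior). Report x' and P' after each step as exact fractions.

step 0: x' = [3/43, -15/43], P' = [980/129 -200/43; -200/43 140/43]
step 1: x' = [-11091/14597, -6615/14597], P' = [101381/14597 -62070/14597; -62070/14597 43960/14597]
step 2: x' = [116247/1578457, -1520775/1578457], P' = [10574249/1578457 -6474030/1578457; -6474030/1578457 4607960/1578457]

step 0: x̄ = F·x = [1, 0]
step 0: P̄ = F·P·Fᵀ + Q = [20 0; 0 5]
step 0: y = z − H·x̄ = [-3]
step 0: S = H·P̄·Hᵀ + R = [129]
step 0: K = P̄·Hᵀ·S⁻¹ = [40/129; 5/43]
step 0: x' = x̄ + K·y = [3/43, -15/43]
step 0: P' = (I − K·H)·P̄ = [980/129 -200/43; -200/43 140/43]
step 1: x̄ = F·x = [9/43, 0]
step 1: P̄ = F·P·Fᵀ + Q = [2069/129 0; 0 5]
step 1: y = z − H·x̄ = [-147/43]
step 1: S = H·P̄·Hᵀ + R = [14597/129]
step 1: K = P̄·Hᵀ·S⁻¹ = [4138/14597; 1935/14597]
step 1: x' = x̄ + K·y = [-11091/14597, -6615/14597]
step 1: P' = (I − K·H)·P̄ = [101381/14597 -62070/14597; -62070/14597 43960/14597]
step 2: x̄ = F·x = [28797/14597, 0]
step 2: P̄ = F·P·Fᵀ + Q = [215801/14597 0; 0 5]
step 2: y = z − H·x̄ = [-101385/14597]
step 2: S = H·P̄·Hᵀ + R = [1578457/14597]
step 2: K = P̄·Hᵀ·S⁻¹ = [431602/1578457; 218955/1578457]
step 2: x' = x̄ + K·y = [116247/1578457, -1520775/1578457]
step 2: P' = (I − K·H)·P̄ = [10574249/1578457 -6474030/1578457; -6474030/1578457 4607960/1578457]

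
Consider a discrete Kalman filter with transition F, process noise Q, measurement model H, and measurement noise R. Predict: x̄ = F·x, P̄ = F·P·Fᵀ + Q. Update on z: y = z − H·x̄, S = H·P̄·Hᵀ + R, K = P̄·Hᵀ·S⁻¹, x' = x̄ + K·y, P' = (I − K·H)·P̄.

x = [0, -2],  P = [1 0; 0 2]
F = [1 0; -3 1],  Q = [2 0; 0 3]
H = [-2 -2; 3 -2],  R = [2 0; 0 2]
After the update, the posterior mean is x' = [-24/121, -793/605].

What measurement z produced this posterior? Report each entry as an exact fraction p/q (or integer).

z = [3, 2]

x̄ = F·x = [0, -2]
P̄ = F·P·Fᵀ + Q = [3 -3; -3 14]
S = H·P̄·Hᵀ + R = [46 44; 44 121]
K = P̄·Hᵀ·S⁻¹ = [-2/11 23/121; -47/165 -367/1815]
x' − x̄ = [-24/121, 417/605] = K·y
y = (KᵀK)⁻¹·Kᵀ·(x' − x̄) = [-1, -2]
z = y + H·x̄ = [-1, -2] + [4, 4] = [3, 2]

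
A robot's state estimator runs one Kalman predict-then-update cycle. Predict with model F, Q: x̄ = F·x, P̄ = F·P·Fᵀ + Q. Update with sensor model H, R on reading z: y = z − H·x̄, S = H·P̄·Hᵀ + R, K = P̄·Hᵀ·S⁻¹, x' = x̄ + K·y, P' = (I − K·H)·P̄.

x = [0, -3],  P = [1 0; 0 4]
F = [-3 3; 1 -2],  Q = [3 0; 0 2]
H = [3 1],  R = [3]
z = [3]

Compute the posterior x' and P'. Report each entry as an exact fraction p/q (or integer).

x' = [45/73, 66/73]
P' = [327/292 -315/146; -315/146 426/73]

x̄ = F·x = [-9, 6]
P̄ = F·P·Fᵀ + Q = [48 -27; -27 19]
y = z − H·x̄ = [24]
S = H·P̄·Hᵀ + R = [292]
K = P̄·Hᵀ·S⁻¹ = [117/292; -31/146]
x' = x̄ + K·y = [45/73, 66/73]
P' = (I − K·H)·P̄ = [327/292 -315/146; -315/146 426/73]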